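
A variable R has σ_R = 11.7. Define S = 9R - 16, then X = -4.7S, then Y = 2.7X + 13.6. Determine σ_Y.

σ_S = |9|·11.7 = 105.3.
σ_X = |-4.7|·105.3 = 494.91.
σ_Y = |2.7|·494.91 = 1336.257.

σ_Y = 1336.257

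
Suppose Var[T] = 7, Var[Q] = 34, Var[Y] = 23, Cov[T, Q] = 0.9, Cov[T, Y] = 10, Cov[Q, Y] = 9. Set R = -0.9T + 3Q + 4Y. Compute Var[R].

Var[R] = a²·Var[T] + b²·Var[Q] + c²·Var[Y] + 2ab·Cov[T, Q] + 2ac·Cov[T, Y] + 2bc·Cov[Q, Y], with a = -0.9, b = 3, c = 4.
= 5.67 + 306 + 368 + (-4.86) + (-72) + 216
= 818.81.

Var[R] = 818.81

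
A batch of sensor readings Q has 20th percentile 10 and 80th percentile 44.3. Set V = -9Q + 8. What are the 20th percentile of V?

20th percentile of V = -390.7

Since a = -9 < 0 the transformation is decreasing, reversing order: the 20th percentile of V corresponds to the 80th percentile of Q.
So P_{20}(V) = a·P_{80}(Q) + b = (-9)·44.3 + 8 = -390.7.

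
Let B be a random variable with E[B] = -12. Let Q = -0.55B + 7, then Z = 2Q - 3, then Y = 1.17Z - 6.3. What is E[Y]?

E[Y] = 22.014

E[Q] = (-0.55)·(-12) + 7 = 13.6.
E[Z] = 2·13.6 + (-3) = 24.2.
E[Y] = 1.17·24.2 + (-6.3) = 22.014.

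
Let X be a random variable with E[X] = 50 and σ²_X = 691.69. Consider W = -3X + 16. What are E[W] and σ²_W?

E[W] = -134, σ²_W = 6225.21

W = -3X + 16 is linear with a = -3, b = 16.
E[W] = a·E[X] + b = (-3)·50 + 16 = -134.
σ²_W = a²·σ²_X = (-3)²·691.69 = 6225.21 (the additive constant 16 does not affect variance).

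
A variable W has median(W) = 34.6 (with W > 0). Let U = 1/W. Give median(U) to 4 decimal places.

median(U) = 0.0289

1/W is monotone on this domain, so median(U) = 1/(34.6) ≈ 0.0289.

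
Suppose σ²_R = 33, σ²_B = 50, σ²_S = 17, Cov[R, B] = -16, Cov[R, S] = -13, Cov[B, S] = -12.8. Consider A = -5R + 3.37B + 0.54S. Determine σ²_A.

σ²_A = 1960.61532

σ²_A = a²·σ²_R + b²·σ²_B + c²·σ²_S + 2ab·Cov[R, B] + 2ac·Cov[R, S] + 2bc·Cov[B, S], with a = -5, b = 3.37, c = 0.54.
= 825 + 567.845 + 4.9572 + 539.2 + 70.2 + (-46.58688)
= 1960.61532.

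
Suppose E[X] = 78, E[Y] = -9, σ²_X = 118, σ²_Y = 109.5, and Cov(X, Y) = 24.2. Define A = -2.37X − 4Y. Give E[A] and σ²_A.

E[A] = -148.86, σ²_A = 2873.6262

E[A] = (-2.37)·E[X] + (-4)·E[Y] = (-2.37)·78 + (-4)·(-9) = -148.86.
σ²_A = a²·σ²_X + b²·σ²_Y + 2ab·Cov(X, Y) with a = -2.37, b = -4.
= (-2.37)²·118 + (-4)²·109.5 + 2·(-2.37)·(-4)·24.2
= 662.7942 + 1752 + 458.832 = 2873.6262.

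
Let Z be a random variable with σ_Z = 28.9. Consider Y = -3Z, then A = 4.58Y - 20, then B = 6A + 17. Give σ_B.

σ_B = 2382.516

σ_Y = |-3|·28.9 = 86.7.
σ_A = |4.58|·86.7 = 397.086.
σ_B = |6|·397.086 = 2382.516.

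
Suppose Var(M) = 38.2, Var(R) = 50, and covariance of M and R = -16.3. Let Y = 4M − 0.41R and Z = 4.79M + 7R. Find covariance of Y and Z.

covariance of Y and Z = 164.02357

By bilinearity, covariance of Y and Z = ac·Var(M) + bd·Var(R) + (ad+bc)·covariance of M and R, with a=4, b=-0.41, c=4.79, d=7.
ac·Var(M) = 4·4.79·38.2 = 731.912
bd·Var(R) = (-0.41)·7·50 = -143.5
(ad+bc)·covariance of M and R = (26.0361)·(-16.3) = -424.38843
covariance of Y and Z = 731.912 + (-143.5) + (-424.38843) = 164.02357.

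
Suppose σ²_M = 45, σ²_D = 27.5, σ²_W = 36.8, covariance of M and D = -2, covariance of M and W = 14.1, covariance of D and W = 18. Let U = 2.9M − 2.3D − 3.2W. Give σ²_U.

σ²_U = 930.701

σ²_U = a²·σ²_M + b²·σ²_D + c²·σ²_W + 2ab·covariance of M and D + 2ac·covariance of M and W + 2bc·covariance of D and W, with a = 2.9, b = -2.3, c = -3.2.
= 378.45 + 145.475 + 376.832 + 26.68 + (-261.696) + 264.96
= 930.701.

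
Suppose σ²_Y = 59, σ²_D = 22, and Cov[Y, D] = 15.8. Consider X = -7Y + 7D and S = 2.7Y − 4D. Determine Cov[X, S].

Cov[X, S] = -990.08

By bilinearity, Cov[X, S] = ac·σ²_Y + bd·σ²_D + (ad+bc)·Cov[Y, D], with a=-7, b=7, c=2.7, d=-4.
ac·σ²_Y = (-7)·2.7·59 = -1115.1
bd·σ²_D = 7·(-4)·22 = -616
(ad+bc)·Cov[Y, D] = (46.9)·15.8 = 741.02
Cov[X, S] = -1115.1 + (-616) + 741.02 = -990.08.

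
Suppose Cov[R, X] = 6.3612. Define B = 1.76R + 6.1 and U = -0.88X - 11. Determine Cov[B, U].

Cov[B, U] = -9.85222656

Cov[B, U] = a·c·Cov[R, X] = 1.76·(-0.88)·6.3612 = -9.85222656. Additive constants drop out.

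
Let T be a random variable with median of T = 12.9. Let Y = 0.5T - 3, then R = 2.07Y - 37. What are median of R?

median of Y = 0.5·12.9 + (-3) = 3.45.
median of R = 2.07·3.45 + (-37) = -29.8585.

median of R = -29.8585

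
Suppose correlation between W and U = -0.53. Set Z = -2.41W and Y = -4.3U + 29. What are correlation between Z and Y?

Linear rescalings preserve correlation up to sign; here the slopes -2.41 and -4.3 have the same sign, so correlation between Z and Y = correlation between W and U = -0.53.

correlation between Z and Y = -0.53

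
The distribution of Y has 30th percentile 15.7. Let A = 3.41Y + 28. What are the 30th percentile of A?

30th percentile of A = 81.537

Since a = 3.41 > 0 the transformation is increasing, so the 30th percentile of A = a·(P_{30} of Y) + b = 3.41·15.7 + 28 = 81.537.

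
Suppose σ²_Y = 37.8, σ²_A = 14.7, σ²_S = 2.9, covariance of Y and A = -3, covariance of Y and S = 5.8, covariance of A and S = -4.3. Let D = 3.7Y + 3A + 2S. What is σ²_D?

σ²_D = 629.022

σ²_D = a²·σ²_Y + b²·σ²_A + c²·σ²_S + 2ab·covariance of Y and A + 2ac·covariance of Y and S + 2bc·covariance of A and S, with a = 3.7, b = 3, c = 2.
= 517.482 + 132.3 + 11.6 + (-66.6) + 85.84 + (-51.6)
= 629.022.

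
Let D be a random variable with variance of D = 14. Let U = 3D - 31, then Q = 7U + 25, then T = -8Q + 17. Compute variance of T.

variance of T = 395136

variance of U = 3²·14 = 126.
variance of Q = 7²·126 = 6174.
variance of T = (-8)²·6174 = 395136.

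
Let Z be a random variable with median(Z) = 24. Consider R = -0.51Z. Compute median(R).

A linear map preserves order up to sign, so median(R) = a·median(Z) + b = (-0.51)·24 = -12.24.

median(R) = -12.24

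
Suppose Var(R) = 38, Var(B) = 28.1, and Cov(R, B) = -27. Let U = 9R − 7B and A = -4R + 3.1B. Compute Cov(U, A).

Cov(U, A) = -3487.07

By bilinearity, Cov(U, A) = ac·Var(R) + bd·Var(B) + (ad+bc)·Cov(R, B), with a=9, b=-7, c=-4, d=3.1.
ac·Var(R) = 9·(-4)·38 = -1368
bd·Var(B) = (-7)·3.1·28.1 = -609.77
(ad+bc)·Cov(R, B) = (55.9)·(-27) = -1509.3
Cov(U, A) = -1368 + (-609.77) + (-1509.3) = -3487.07.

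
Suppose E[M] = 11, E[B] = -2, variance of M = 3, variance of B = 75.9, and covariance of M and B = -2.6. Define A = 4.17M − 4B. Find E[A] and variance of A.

E[A] = 4.17·E[M] + (-4)·E[B] = 4.17·11 + (-4)·(-2) = 53.87.
variance of A = a²·variance of M + b²·variance of B + 2ab·covariance of M and B with a = 4.17, b = -4.
= 4.17²·3 + (-4)²·75.9 + 2·4.17·(-4)·(-2.6)
= 52.1667 + 1214.4 + 86.736 = 1353.3027.

E[A] = 53.87, variance of A = 1353.3027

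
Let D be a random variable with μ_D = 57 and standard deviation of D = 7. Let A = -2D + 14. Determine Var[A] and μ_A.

A = -2D + 14 is linear with a = -2, b = 14.
Var[D] = 7² = 49.
Var[A] = a²·Var[D] = (-2)²·49 = 196 (the additive constant 14 does not affect variance).
μ_A = a·μ_D + b = (-2)·57 + 14 = -100.

Var[A] = 196, μ_A = -100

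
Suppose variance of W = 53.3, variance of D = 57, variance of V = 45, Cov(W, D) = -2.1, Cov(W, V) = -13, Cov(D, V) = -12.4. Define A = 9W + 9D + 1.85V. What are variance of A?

variance of A = 7902.2925

variance of A = a²·variance of W + b²·variance of D + c²·variance of V + 2ab·Cov(W, D) + 2ac·Cov(W, V) + 2bc·Cov(D, V), with a = 9, b = 9, c = 1.85.
= 4317.3 + 4617 + 154.0125 + (-340.2) + (-432.9) + (-412.92)
= 7902.2925.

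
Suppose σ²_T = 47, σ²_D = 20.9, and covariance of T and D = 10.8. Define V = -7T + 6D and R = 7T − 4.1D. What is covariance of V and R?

By bilinearity, covariance of V and R = ac·σ²_T + bd·σ²_D + (ad+bc)·covariance of T and D, with a=-7, b=6, c=7, d=-4.1.
ac·σ²_T = (-7)·7·47 = -2303
bd·σ²_D = 6·(-4.1)·20.9 = -514.14
(ad+bc)·covariance of T and D = (70.7)·10.8 = 763.56
covariance of V and R = -2303 + (-514.14) + 763.56 = -2053.58.

covariance of V and R = -2053.58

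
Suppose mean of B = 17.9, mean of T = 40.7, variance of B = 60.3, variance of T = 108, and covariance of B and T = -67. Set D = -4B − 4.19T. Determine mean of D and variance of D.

mean of D = (-4)·mean of B + (-4.19)·mean of T = (-4)·17.9 + (-4.19)·40.7 = -242.133.
variance of D = a²·variance of B + b²·variance of T + 2ab·covariance of B and T with a = -4, b = -4.19.
= (-4)²·60.3 + (-4.19)²·108 + 2·(-4)·(-4.19)·(-67)
= 964.8 + 1896.0588 + (-2245.84) = 615.0188.

mean of D = -242.133, variance of D = 615.0188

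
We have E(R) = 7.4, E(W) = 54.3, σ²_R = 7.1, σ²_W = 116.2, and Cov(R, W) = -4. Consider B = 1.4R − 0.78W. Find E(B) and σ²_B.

E(B) = 1.4·E(R) + (-0.78)·E(W) = 1.4·7.4 + (-0.78)·54.3 = -31.994.
σ²_B = a²·σ²_R + b²·σ²_W + 2ab·Cov(R, W) with a = 1.4, b = -0.78.
= 1.4²·7.1 + (-0.78)²·116.2 + 2·1.4·(-0.78)·(-4)
= 13.916 + 70.69608 + 8.736 = 93.34808.

E(B) = -31.994, σ²_B = 93.34808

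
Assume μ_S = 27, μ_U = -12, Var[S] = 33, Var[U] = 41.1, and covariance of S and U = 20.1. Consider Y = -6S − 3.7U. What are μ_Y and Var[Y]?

μ_Y = (-6)·μ_S + (-3.7)·μ_U = (-6)·27 + (-3.7)·(-12) = -117.6.
Var[Y] = a²·Var[S] + b²·Var[U] + 2ab·covariance of S and U with a = -6, b = -3.7.
= (-6)²·33 + (-3.7)²·41.1 + 2·(-6)·(-3.7)·20.1
= 1188 + 562.659 + 892.44 = 2643.099.

μ_Y = -117.6, Var[Y] = 2643.099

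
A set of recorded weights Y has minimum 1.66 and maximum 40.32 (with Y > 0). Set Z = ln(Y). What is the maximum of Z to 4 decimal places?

max(Z) = 3.6968

ln(Y) is increasing on this domain, so max(Z) comes from max(Y) = 40.32: max(Z) = ln(40.32) ≈ 3.6968.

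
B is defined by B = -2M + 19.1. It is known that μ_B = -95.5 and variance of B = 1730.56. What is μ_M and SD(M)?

μ_M = 57.3, SD(M) = 20.8

From B = -2M + 19.1: μ_B = a·μ_M + b, so μ_M = (μ_B − b)/a = (-95.5 − 19.1)/(-2) = 57.3.
SD(B) = √1730.56 = 41.6.
SD(B) = |a|·SD(M), so SD(M) = 41.6/|-2| = 20.8.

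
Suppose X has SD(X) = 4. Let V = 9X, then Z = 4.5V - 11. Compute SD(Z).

SD(Z) = 162

SD(V) = |9|·4 = 36.
SD(Z) = |4.5|·36 = 162.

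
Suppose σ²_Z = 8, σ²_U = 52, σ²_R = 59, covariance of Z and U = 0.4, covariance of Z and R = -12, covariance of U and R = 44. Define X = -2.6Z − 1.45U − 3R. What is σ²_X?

σ²_X = a²·σ²_Z + b²·σ²_U + c²·σ²_R + 2ab·covariance of Z and U + 2ac·covariance of Z and R + 2bc·covariance of U and R, with a = -2.6, b = -1.45, c = -3.
= 54.08 + 109.33 + 531 + 3.016 + (-187.2) + 382.8
= 893.026.

σ²_X = 893.026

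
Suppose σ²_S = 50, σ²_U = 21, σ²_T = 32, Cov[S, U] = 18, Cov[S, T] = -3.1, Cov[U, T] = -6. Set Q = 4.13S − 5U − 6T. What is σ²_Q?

σ²_Q = 1580.081

σ²_Q = a²·σ²_S + b²·σ²_U + c²·σ²_T + 2ab·Cov[S, U] + 2ac·Cov[S, T] + 2bc·Cov[U, T], with a = 4.13, b = -5, c = -6.
= 852.845 + 525 + 1152 + (-743.4) + 153.636 + (-360)
= 1580.081.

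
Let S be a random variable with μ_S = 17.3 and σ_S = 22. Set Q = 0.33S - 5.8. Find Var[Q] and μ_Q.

Q = 0.33S - 5.8 is linear with a = 0.33, b = -5.8.
Var[S] = 22² = 484.
Var[Q] = a²·Var[S] = 0.33²·484 = 52.7076 (the additive constant -5.8 does not affect variance).
μ_Q = a·μ_S + b = 0.33·17.3 + (-5.8) = -0.091.

Var[Q] = 52.7076, μ_Q = -0.091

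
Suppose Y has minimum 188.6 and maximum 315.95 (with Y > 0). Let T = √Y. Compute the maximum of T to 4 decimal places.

max(T) = 17.775

√Y is increasing on this domain, so max(T) comes from max(Y) = 315.95: max(T) = √(315.95) ≈ 17.775.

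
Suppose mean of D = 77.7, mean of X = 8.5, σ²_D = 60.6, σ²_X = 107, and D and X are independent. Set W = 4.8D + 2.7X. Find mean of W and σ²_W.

mean of W = 4.8·mean of D + 2.7·mean of X = 4.8·77.7 + 2.7·8.5 = 395.91.
σ²_W = a²·σ²_D + b²·σ²_X + 2ab·covariance of D and X with a = 4.8, b = 2.7.
Independence gives covariance of D and X = 0.
= 4.8²·60.6 + 2.7²·107 + 2·4.8·2.7·0
= 1396.224 + 780.03 + 0 = 2176.254.

mean of W = 395.91, σ²_W = 2176.254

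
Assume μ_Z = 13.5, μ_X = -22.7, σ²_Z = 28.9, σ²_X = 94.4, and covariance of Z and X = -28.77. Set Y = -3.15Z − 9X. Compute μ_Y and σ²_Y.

μ_Y = 161.775, σ²_Y = 6301.90125

μ_Y = (-3.15)·μ_Z + (-9)·μ_X = (-3.15)·13.5 + (-9)·(-22.7) = 161.775.
σ²_Y = a²·σ²_Z + b²·σ²_X + 2ab·covariance of Z and X with a = -3.15, b = -9.
= (-3.15)²·28.9 + (-9)²·94.4 + 2·(-3.15)·(-9)·(-28.77)
= 286.76025 + 7646.4 + (-1631.259) = 6301.90125.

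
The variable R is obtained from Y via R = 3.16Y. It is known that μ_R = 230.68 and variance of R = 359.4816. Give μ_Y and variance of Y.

μ_Y = 73, variance of Y = 36

From R = 3.16Y: μ_R = a·μ_Y + b, so μ_Y = (μ_R − b)/a = (230.68 − 0)/3.16 = 73.
variance of R = a²·variance of Y, so variance of Y = 359.4816/3.16² = 36.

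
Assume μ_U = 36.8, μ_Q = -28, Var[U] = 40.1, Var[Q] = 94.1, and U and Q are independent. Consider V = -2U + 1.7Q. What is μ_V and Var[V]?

μ_V = (-2)·μ_U + 1.7·μ_Q = (-2)·36.8 + 1.7·(-28) = -121.2.
Var[V] = a²·Var[U] + b²·Var[Q] + 2ab·Cov(U, Q) with a = -2, b = 1.7.
Independence gives Cov(U, Q) = 0.
= (-2)²·40.1 + 1.7²·94.1 + 2·(-2)·1.7·0
= 160.4 + 271.949 + 0 = 432.349.

μ_V = -121.2, Var[V] = 432.349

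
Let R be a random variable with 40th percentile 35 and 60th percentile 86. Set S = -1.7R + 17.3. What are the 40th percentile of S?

40th percentile of S = -128.9

Since a = -1.7 < 0 the transformation is decreasing, reversing order: the 40th percentile of S corresponds to the 60th percentile of R.
So P_{40}(S) = a·P_{60}(R) + b = (-1.7)·86 + 17.3 = -128.9.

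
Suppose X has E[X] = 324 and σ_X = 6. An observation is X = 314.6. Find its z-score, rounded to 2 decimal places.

z = (X − E[X]) / σ_X = (314.6 − 324) / 6 ≈ -1.57.

z = -1.57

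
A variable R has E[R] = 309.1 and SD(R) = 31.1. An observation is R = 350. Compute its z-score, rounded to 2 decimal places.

z = (R − E[R]) / SD(R) = (350 − 309.1) / 31.1 ≈ 1.32.

z = 1.32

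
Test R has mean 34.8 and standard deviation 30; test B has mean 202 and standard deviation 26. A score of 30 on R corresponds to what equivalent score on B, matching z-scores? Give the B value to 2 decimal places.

B = 197.84

z = (30 − 34.8)/30 = -0.16.
B = 202 + z·26 = 202 + (30 − 34.8)·26/30 = 197.84.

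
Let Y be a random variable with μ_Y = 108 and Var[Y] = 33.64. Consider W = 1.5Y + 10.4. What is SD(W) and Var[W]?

W = 1.5Y + 10.4 is linear with a = 1.5, b = 10.4.
SD(Y) = √33.64 = 5.8.
SD(W) = |a|·SD(Y) = |1.5|·5.8 = 8.7.
Var[W] = a²·Var[Y] = 1.5²·33.64 = 75.69 (the additive constant 10.4 does not affect variance).

SD(W) = 8.7, Var[W] = 75.69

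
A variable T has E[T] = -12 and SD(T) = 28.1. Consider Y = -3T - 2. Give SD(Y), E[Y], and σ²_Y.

Y = -3T - 2 is linear with a = -3, b = -2.
SD(Y) = |a|·SD(T) = |-3|·28.1 = 84.3.
E[Y] = a·E[T] + b = (-3)·(-12) + (-2) = 34.
σ²_T = 28.1² = 789.61.
σ²_Y = a²·σ²_T = (-3)²·789.61 = 7106.49 (the additive constant -2 does not affect variance).

SD(Y) = 84.3, E[Y] = 34, σ²_Y = 7106.49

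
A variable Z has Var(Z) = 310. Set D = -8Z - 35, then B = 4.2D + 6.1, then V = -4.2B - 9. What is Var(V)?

Var(V) = 6173604.864

Var(D) = (-8)²·310 = 19840.
Var(B) = 4.2²·19840 = 349977.6.
Var(V) = (-4.2)²·349977.6 = 6173604.864.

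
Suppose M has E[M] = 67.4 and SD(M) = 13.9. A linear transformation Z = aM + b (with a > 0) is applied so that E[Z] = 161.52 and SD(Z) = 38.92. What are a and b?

a = 2.8, b = -27.2

SD(Z) = a·SD(M) (a > 0), so a = 38.92/13.9 = 2.8.
E[Z] = a·E[M] + b, so b = 161.52 − 2.8·67.4 = -27.2.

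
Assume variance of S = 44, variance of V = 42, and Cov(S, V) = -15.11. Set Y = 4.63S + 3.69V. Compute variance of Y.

variance of Y = 998.800166

variance of Y = a²·variance of S + b²·variance of V + 2ab·Cov(S, V) with a = 4.63, b = 3.69.
= 4.63²·44 + 3.69²·42 + 2·4.63·3.69·(-15.11)
= 943.2236 + 571.8762 + (-516.299634) = 998.800166.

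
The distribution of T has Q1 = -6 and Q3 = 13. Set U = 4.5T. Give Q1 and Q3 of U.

a = 4.5 > 0: Q1(U) = a·Q1(T)+b = -27, Q3(U) = a·Q3(T)+b = 58.5.

Q1(U) = -27, Q3(U) = 58.5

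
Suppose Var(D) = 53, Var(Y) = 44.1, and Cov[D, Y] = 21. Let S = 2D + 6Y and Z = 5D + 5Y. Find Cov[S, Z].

By bilinearity, Cov[S, Z] = ac·Var(D) + bd·Var(Y) + (ad+bc)·Cov[D, Y], with a=2, b=6, c=5, d=5.
ac·Var(D) = 2·5·53 = 530
bd·Var(Y) = 6·5·44.1 = 1323
(ad+bc)·Cov[D, Y] = (40)·21 = 840
Cov[S, Z] = 530 + 1323 + 840 = 2693.

Cov[S, Z] = 2693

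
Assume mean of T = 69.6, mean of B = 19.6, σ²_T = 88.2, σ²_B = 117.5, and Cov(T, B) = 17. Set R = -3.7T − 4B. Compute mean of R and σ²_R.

mean of R = -335.92, σ²_R = 3590.658

mean of R = (-3.7)·mean of T + (-4)·mean of B = (-3.7)·69.6 + (-4)·19.6 = -335.92.
σ²_R = a²·σ²_T + b²·σ²_B + 2ab·Cov(T, B) with a = -3.7, b = -4.
= (-3.7)²·88.2 + (-4)²·117.5 + 2·(-3.7)·(-4)·17
= 1207.458 + 1880 + 503.2 = 3590.658.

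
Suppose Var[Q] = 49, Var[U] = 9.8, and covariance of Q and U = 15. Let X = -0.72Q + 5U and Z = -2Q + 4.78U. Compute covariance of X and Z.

By bilinearity, covariance of X and Z = ac·Var[Q] + bd·Var[U] + (ad+bc)·covariance of Q and U, with a=-0.72, b=5, c=-2, d=4.78.
ac·Var[Q] = (-0.72)·(-2)·49 = 70.56
bd·Var[U] = 5·4.78·9.8 = 234.22
(ad+bc)·covariance of Q and U = (-13.4416)·15 = -201.624
covariance of X and Z = 70.56 + 234.22 + (-201.624) = 103.156.

covariance of X and Z = 103.156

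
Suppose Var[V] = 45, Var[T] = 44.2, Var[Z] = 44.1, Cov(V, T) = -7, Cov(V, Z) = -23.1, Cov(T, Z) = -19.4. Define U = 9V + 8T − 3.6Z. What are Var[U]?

Var[U] = 8651.656

Var[U] = a²·Var[V] + b²·Var[T] + c²·Var[Z] + 2ab·Cov(V, T) + 2ac·Cov(V, Z) + 2bc·Cov(T, Z), with a = 9, b = 8, c = -3.6.
= 3645 + 2828.8 + 571.536 + (-1008) + 1496.88 + 1117.44
= 8651.656.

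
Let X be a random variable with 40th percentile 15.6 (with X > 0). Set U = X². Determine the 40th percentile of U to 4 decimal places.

X² is increasing, so P_{40}(U) = g(P_{40}(X)) = 243.36.

40th percentile of U = 243.36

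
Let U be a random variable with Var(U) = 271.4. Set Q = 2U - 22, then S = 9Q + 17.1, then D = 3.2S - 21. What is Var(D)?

Var(D) = 900440.064

Var(Q) = 2²·271.4 = 1085.6.
Var(S) = 9²·1085.6 = 87933.6.
Var(D) = 3.2²·87933.6 = 900440.064.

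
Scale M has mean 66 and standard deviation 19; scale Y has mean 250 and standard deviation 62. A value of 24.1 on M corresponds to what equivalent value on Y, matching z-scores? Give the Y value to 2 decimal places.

Y = 113.27

z = (24.1 − 66)/19 ≈ -2.2053.
Y = 250 + z·62 = 250 + (24.1 − 66)·62/19 ≈ 113.27.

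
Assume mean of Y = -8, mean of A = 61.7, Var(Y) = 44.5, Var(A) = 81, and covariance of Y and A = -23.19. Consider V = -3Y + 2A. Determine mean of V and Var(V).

mean of V = 147.4, Var(V) = 1002.78

mean of V = (-3)·mean of Y + 2·mean of A = (-3)·(-8) + 2·61.7 = 147.4.
Var(V) = a²·Var(Y) + b²·Var(A) + 2ab·covariance of Y and A with a = -3, b = 2.
= (-3)²·44.5 + 2²·81 + 2·(-3)·2·(-23.19)
= 400.5 + 324 + 278.28 = 1002.78.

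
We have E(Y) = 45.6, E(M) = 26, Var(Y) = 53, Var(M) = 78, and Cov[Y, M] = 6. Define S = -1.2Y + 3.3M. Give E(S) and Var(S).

E(S) = (-1.2)·E(Y) + 3.3·E(M) = (-1.2)·45.6 + 3.3·26 = 31.08.
Var(S) = a²·Var(Y) + b²·Var(M) + 2ab·Cov[Y, M] with a = -1.2, b = 3.3.
= (-1.2)²·53 + 3.3²·78 + 2·(-1.2)·3.3·6
= 76.32 + 849.42 + (-47.52) = 878.22.

E(S) = 31.08, Var(S) = 878.22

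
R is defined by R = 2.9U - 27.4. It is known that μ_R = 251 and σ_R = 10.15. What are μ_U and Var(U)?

μ_U = 96, Var(U) = 12.25

From R = 2.9U - 27.4: μ_R = a·μ_U + b, so μ_U = (μ_R − b)/a = (251 − (-27.4))/2.9 = 96.
Var(R) = 10.15² = 103.0225.
Var(R) = a²·Var(U), so Var(U) = 103.0225/2.9² = 12.25.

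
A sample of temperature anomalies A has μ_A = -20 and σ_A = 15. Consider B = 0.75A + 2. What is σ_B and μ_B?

σ_B = 11.25, μ_B = -13

B = 0.75A + 2 is linear with a = 0.75, b = 2.
σ_B = |a|·σ_A = |0.75|·15 = 11.25.
μ_B = a·μ_A + b = 0.75·(-20) + 2 = -13.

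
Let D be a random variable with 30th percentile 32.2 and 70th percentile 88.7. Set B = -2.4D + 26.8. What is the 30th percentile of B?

Since a = -2.4 < 0 the transformation is decreasing, reversing order: the 30th percentile of B corresponds to the 70th percentile of D.
So P_{30}(B) = a·P_{70}(D) + b = (-2.4)·88.7 + 26.8 = -186.08.

30th percentile of B = -186.08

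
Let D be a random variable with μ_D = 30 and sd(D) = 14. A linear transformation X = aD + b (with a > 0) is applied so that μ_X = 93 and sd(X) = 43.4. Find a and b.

sd(X) = a·sd(D) (a > 0), so a = 43.4/14 = 3.1.
μ_X = a·μ_D + b, so b = 93 − 3.1·30 = 0.

a = 3.1, b = 0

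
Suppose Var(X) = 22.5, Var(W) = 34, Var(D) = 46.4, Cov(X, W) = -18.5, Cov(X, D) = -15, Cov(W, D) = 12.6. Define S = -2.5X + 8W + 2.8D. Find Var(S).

Var(S) = 4194.881

Var(S) = a²·Var(X) + b²·Var(W) + c²·Var(D) + 2ab·Cov(X, W) + 2ac·Cov(X, D) + 2bc·Cov(W, D), with a = -2.5, b = 8, c = 2.8.
= 140.625 + 2176 + 363.776 + 740 + 210 + 564.48
= 4194.881.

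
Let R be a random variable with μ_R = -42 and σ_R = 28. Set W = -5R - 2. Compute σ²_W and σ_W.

σ²_W = 19600, σ_W = 140

W = -5R - 2 is linear with a = -5, b = -2.
σ²_R = 28² = 784.
σ²_W = a²·σ²_R = (-5)²·784 = 19600 (the additive constant -2 does not affect variance).
σ_W = |a|·σ_R = |-5|·28 = 140.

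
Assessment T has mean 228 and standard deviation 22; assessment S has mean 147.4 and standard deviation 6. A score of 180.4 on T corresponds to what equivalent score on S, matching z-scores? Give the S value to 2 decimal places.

z = (180.4 − 228)/22 ≈ -2.1636.
S = 147.4 + z·6 = 147.4 + (180.4 − 228)·6/22 ≈ 134.42.

S = 134.42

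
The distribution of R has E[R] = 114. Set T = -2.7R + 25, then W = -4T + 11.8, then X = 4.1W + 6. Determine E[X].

E[T] = (-2.7)·114 + 25 = -282.8.
E[W] = (-4)·(-282.8) + 11.8 = 1143.
E[X] = 4.1·1143 + 6 = 4692.3.

E[X] = 4692.3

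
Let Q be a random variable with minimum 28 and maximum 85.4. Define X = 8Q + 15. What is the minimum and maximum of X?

a = 8 > 0, so min(X) = a·min(Q)+b = 8·28 + 15 = 239 and max(X) = 8·85.4 + 15 = 698.2.

min(X) = 239, max(X) = 698.2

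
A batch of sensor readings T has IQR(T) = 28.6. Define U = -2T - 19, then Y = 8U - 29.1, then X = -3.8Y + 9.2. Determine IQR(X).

IQR(U) = |-2|·28.6 = 57.2.
IQR(Y) = |8|·57.2 = 457.6.
IQR(X) = |-3.8|·457.6 = 1738.88.

IQR(X) = 1738.88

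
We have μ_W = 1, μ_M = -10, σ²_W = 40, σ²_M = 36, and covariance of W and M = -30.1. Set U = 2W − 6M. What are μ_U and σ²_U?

μ_U = 2·μ_W + (-6)·μ_M = 2·1 + (-6)·(-10) = 62.
σ²_U = a²·σ²_W + b²·σ²_M + 2ab·covariance of W and M with a = 2, b = -6.
= 2²·40 + (-6)²·36 + 2·2·(-6)·(-30.1)
= 160 + 1296 + 722.4 = 2178.4.

μ_U = 62, σ²_U = 2178.4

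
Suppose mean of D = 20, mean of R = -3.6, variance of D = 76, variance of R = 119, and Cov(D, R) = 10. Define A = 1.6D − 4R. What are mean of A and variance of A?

mean of A = 46.4, variance of A = 1970.56

mean of A = 1.6·mean of D + (-4)·mean of R = 1.6·20 + (-4)·(-3.6) = 46.4.
variance of A = a²·variance of D + b²·variance of R + 2ab·Cov(D, R) with a = 1.6, b = -4.
= 1.6²·76 + (-4)²·119 + 2·1.6·(-4)·10
= 194.56 + 1904 + (-128) = 1970.56.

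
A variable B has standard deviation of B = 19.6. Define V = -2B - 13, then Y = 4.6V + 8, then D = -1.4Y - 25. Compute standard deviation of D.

standard deviation of D = 252.448

standard deviation of V = |-2|·19.6 = 39.2.
standard deviation of Y = |4.6|·39.2 = 180.32.
standard deviation of D = |-1.4|·180.32 = 252.448.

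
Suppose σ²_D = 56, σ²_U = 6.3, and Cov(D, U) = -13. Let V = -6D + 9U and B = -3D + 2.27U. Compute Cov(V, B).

Cov(V, B) = 1664.769

By bilinearity, Cov(V, B) = ac·σ²_D + bd·σ²_U + (ad+bc)·Cov(D, U), with a=-6, b=9, c=-3, d=2.27.
ac·σ²_D = (-6)·(-3)·56 = 1008
bd·σ²_U = 9·2.27·6.3 = 128.709
(ad+bc)·Cov(D, U) = (-40.62)·(-13) = 528.06
Cov(V, B) = 1008 + 128.709 + 528.06 = 1664.769.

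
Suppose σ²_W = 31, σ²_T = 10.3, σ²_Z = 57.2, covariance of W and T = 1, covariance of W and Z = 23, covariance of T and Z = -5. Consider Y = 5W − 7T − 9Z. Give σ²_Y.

σ²_Y = a²·σ²_W + b²·σ²_T + c²·σ²_Z + 2ab·covariance of W and T + 2ac·covariance of W and Z + 2bc·covariance of T and Z, with a = 5, b = -7, c = -9.
= 775 + 504.7 + 4633.2 + (-70) + (-2070) + (-630)
= 3142.9.

σ²_Y = 3142.9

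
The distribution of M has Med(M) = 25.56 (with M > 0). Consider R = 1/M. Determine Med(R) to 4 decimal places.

1/M is monotone on this domain, so Med(R) = 1/(25.56) ≈ 0.0391.

Med(R) = 0.0391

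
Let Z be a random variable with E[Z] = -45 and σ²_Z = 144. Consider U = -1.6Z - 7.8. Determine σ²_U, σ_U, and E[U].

U = -1.6Z - 7.8 is linear with a = -1.6, b = -7.8.
σ²_U = a²·σ²_Z = (-1.6)²·144 = 368.64 (the additive constant -7.8 does not affect variance).
σ_Z = √144 = 12.
σ_U = |a|·σ_Z = |-1.6|·12 = 19.2.
E[U] = a·E[Z] + b = (-1.6)·(-45) + (-7.8) = 64.2.

σ²_U = 368.64, σ_U = 19.2, E[U] = 64.2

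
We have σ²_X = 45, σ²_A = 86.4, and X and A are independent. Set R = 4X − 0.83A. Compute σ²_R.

σ²_R = 779.52096

σ²_R = a²·σ²_X + b²·σ²_A + 2ab·Cov[X, A] with a = 4, b = -0.83.
Independence gives Cov[X, A] = 0.
= 4²·45 + (-0.83)²·86.4 + 2·4·(-0.83)·0
= 720 + 59.52096 + 0 = 779.52096.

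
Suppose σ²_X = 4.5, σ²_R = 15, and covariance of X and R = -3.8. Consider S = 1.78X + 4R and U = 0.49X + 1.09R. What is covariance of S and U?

By bilinearity, covariance of S and U = ac·σ²_X + bd·σ²_R + (ad+bc)·covariance of X and R, with a=1.78, b=4, c=0.49, d=1.09.
ac·σ²_X = 1.78·0.49·4.5 = 3.9249
bd·σ²_R = 4·1.09·15 = 65.4
(ad+bc)·covariance of X and R = (3.9002)·(-3.8) = -14.82076
covariance of S and U = 3.9249 + 65.4 + (-14.82076) = 54.50414.

covariance of S and U = 54.50414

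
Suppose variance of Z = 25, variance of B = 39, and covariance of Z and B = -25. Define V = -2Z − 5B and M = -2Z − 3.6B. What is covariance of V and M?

By bilinearity, covariance of V and M = ac·variance of Z + bd·variance of B + (ad+bc)·covariance of Z and B, with a=-2, b=-5, c=-2, d=-3.6.
ac·variance of Z = (-2)·(-2)·25 = 100
bd·variance of B = (-5)·(-3.6)·39 = 702
(ad+bc)·covariance of Z and B = (17.2)·(-25) = -430
covariance of V and M = 100 + 702 + (-430) = 372.

covariance of V and M = 372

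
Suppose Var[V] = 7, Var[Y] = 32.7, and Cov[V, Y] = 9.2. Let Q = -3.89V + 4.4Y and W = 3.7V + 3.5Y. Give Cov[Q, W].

By bilinearity, Cov[Q, W] = ac·Var[V] + bd·Var[Y] + (ad+bc)·Cov[V, Y], with a=-3.89, b=4.4, c=3.7, d=3.5.
ac·Var[V] = (-3.89)·3.7·7 = -100.751
bd·Var[Y] = 4.4·3.5·32.7 = 503.58
(ad+bc)·Cov[V, Y] = (2.665)·9.2 = 24.518
Cov[Q, W] = -100.751 + 503.58 + 24.518 = 427.347.

Cov[Q, W] = 427.347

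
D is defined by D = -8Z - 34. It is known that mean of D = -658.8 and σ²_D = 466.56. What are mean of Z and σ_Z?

From D = -8Z - 34: mean of D = a·mean of Z + b, so mean of Z = (mean of D − b)/a = (-658.8 − (-34))/(-8) = 78.1.
σ_D = √466.56 = 21.6.
σ_D = |a|·σ_Z, so σ_Z = 21.6/|-8| = 2.7.

mean of Z = 78.1, σ_Z = 2.7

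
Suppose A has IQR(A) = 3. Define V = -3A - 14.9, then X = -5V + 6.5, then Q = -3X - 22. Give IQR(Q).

IQR(Q) = 135

IQR(V) = |-3|·3 = 9.
IQR(X) = |-5|·9 = 45.
IQR(Q) = |-3|·45 = 135.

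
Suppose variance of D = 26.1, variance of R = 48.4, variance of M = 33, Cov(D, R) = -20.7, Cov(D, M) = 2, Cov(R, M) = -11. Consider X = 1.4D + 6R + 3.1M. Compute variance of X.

variance of X = a²·variance of D + b²·variance of R + c²·variance of M + 2ab·Cov(D, R) + 2ac·Cov(D, M) + 2bc·Cov(R, M), with a = 1.4, b = 6, c = 3.1.
= 51.156 + 1742.4 + 317.13 + (-347.76) + 17.36 + (-409.2)
= 1371.086.

variance of X = 1371.086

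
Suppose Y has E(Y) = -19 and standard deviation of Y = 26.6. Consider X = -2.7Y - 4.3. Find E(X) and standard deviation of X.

X = -2.7Y - 4.3 is linear with a = -2.7, b = -4.3.
E(X) = a·E(Y) + b = (-2.7)·(-19) + (-4.3) = 47.
standard deviation of X = |a|·standard deviation of Y = |-2.7|·26.6 = 71.82.

E(X) = 47, standard deviation of X = 71.82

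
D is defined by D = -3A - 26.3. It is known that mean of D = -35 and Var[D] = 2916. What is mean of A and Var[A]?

From D = -3A - 26.3: mean of D = a·mean of A + b, so mean of A = (mean of D − b)/a = (-35 − (-26.3))/(-3) = 2.9.
Var[D] = a²·Var[A], so Var[A] = 2916/(-3)² = 324.

mean of A = 2.9, Var[A] = 324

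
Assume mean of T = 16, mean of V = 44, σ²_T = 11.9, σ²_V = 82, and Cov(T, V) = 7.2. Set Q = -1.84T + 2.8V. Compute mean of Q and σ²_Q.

mean of Q = 93.76, σ²_Q = 608.97984

mean of Q = (-1.84)·mean of T + 2.8·mean of V = (-1.84)·16 + 2.8·44 = 93.76.
σ²_Q = a²·σ²_T + b²·σ²_V + 2ab·Cov(T, V) with a = -1.84, b = 2.8.
= (-1.84)²·11.9 + 2.8²·82 + 2·(-1.84)·2.8·7.2
= 40.28864 + 642.88 + (-74.1888) = 608.97984.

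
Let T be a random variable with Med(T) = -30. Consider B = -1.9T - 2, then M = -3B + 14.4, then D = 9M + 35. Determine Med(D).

Med(B) = (-1.9)·(-30) + (-2) = 55.
Med(M) = (-3)·55 + 14.4 = -150.6.
Med(D) = 9·(-150.6) + 35 = -1320.4.

Med(D) = -1320.4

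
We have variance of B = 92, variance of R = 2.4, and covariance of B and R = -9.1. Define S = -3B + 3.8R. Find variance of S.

variance of S = a²·variance of B + b²·variance of R + 2ab·covariance of B and R with a = -3, b = 3.8.
= (-3)²·92 + 3.8²·2.4 + 2·(-3)·3.8·(-9.1)
= 828 + 34.656 + 207.48 = 1070.136.

variance of S = 1070.136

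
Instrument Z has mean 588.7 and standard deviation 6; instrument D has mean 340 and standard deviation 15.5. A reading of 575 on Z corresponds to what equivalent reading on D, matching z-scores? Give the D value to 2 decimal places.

D = 304.61

z = (575 − 588.7)/6 ≈ -2.2833.
D = 340 + z·15.5 = 340 + (575 − 588.7)·15.5/6 ≈ 304.61.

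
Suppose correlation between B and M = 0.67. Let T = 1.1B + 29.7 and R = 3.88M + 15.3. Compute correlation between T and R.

correlation between T and R = 0.67

Linear rescalings preserve correlation up to sign; here the slopes 1.1 and 3.88 have the same sign, so correlation between T and R = correlation between B and M = 0.67.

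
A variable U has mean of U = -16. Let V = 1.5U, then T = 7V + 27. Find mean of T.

mean of V = 1.5·(-16) = -24.
mean of T = 7·(-24) + 27 = -141.

mean of T = -141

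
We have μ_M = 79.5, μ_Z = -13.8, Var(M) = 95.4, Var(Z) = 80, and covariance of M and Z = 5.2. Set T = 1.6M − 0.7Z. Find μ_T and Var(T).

μ_T = 136.86, Var(T) = 271.776

μ_T = 1.6·μ_M + (-0.7)·μ_Z = 1.6·79.5 + (-0.7)·(-13.8) = 136.86.
Var(T) = a²·Var(M) + b²·Var(Z) + 2ab·covariance of M and Z with a = 1.6, b = -0.7.
= 1.6²·95.4 + (-0.7)²·80 + 2·1.6·(-0.7)·5.2
= 244.224 + 39.2 + (-11.648) = 271.776.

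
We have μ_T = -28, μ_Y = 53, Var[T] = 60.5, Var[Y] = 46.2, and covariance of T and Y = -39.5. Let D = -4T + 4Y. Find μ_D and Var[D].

μ_D = (-4)·μ_T + 4·μ_Y = (-4)·(-28) + 4·53 = 324.
Var[D] = a²·Var[T] + b²·Var[Y] + 2ab·covariance of T and Y with a = -4, b = 4.
= (-4)²·60.5 + 4²·46.2 + 2·(-4)·4·(-39.5)
= 968 + 739.2 + 1264 = 2971.2.

μ_D = 324, Var[D] = 2971.2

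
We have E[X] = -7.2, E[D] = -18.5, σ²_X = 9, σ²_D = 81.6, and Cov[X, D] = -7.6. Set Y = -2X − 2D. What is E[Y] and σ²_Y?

E[Y] = 51.4, σ²_Y = 301.6

E[Y] = (-2)·E[X] + (-2)·E[D] = (-2)·(-7.2) + (-2)·(-18.5) = 51.4.
σ²_Y = a²·σ²_X + b²·σ²_D + 2ab·Cov[X, D] with a = -2, b = -2.
= (-2)²·9 + (-2)²·81.6 + 2·(-2)·(-2)·(-7.6)
= 36 + 326.4 + (-60.8) = 301.6.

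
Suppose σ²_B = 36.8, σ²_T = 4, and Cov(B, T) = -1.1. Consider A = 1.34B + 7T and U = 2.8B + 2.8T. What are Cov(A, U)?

By bilinearity, Cov(A, U) = ac·σ²_B + bd·σ²_T + (ad+bc)·Cov(B, T), with a=1.34, b=7, c=2.8, d=2.8.
ac·σ²_B = 1.34·2.8·36.8 = 138.0736
bd·σ²_T = 7·2.8·4 = 78.4
(ad+bc)·Cov(B, T) = (23.352)·(-1.1) = -25.6872
Cov(A, U) = 138.0736 + 78.4 + (-25.6872) = 190.7864.

Cov(A, U) = 190.7864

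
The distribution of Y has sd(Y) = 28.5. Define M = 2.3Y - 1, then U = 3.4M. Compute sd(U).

sd(M) = |2.3|·28.5 = 65.55.
sd(U) = |3.4|·65.55 = 222.87.

sd(U) = 222.87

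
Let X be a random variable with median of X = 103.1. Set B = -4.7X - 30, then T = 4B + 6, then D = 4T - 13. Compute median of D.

median of D = -8222.12

median of B = (-4.7)·103.1 + (-30) = -514.57.
median of T = 4·(-514.57) + 6 = -2052.28.
median of D = 4·(-2052.28) + (-13) = -8222.12.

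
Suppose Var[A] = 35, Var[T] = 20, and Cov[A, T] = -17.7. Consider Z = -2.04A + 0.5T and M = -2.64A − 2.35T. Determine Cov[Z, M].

Cov[Z, M] = 103.5062

By bilinearity, Cov[Z, M] = ac·Var[A] + bd·Var[T] + (ad+bc)·Cov[A, T], with a=-2.04, b=0.5, c=-2.64, d=-2.35.
ac·Var[A] = (-2.04)·(-2.64)·35 = 188.496
bd·Var[T] = 0.5·(-2.35)·20 = -23.5
(ad+bc)·Cov[A, T] = (3.474)·(-17.7) = -61.4898
Cov[Z, M] = 188.496 + (-23.5) + (-61.4898) = 103.5062.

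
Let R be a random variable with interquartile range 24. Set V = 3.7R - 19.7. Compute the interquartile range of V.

Under V = aR + b, IQR(V) = |a|·IQR(R) = |3.7|·24 = 88.8 (shifts cancel; spread scales by |a|).

IQR(V) = 88.8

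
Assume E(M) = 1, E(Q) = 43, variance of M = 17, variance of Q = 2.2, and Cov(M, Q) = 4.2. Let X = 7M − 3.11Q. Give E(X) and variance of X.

E(X) = -126.73, variance of X = 671.41062

E(X) = 7·E(M) + (-3.11)·E(Q) = 7·1 + (-3.11)·43 = -126.73.
variance of X = a²·variance of M + b²·variance of Q + 2ab·Cov(M, Q) with a = 7, b = -3.11.
= 7²·17 + (-3.11)²·2.2 + 2·7·(-3.11)·4.2
= 833 + 21.27862 + (-182.868) = 671.41062.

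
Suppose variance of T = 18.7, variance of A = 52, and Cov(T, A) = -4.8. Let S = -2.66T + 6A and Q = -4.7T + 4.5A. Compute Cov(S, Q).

By bilinearity, Cov(S, Q) = ac·variance of T + bd·variance of A + (ad+bc)·Cov(T, A), with a=-2.66, b=6, c=-4.7, d=4.5.
ac·variance of T = (-2.66)·(-4.7)·18.7 = 233.7874
bd·variance of A = 6·4.5·52 = 1404
(ad+bc)·Cov(T, A) = (-40.17)·(-4.8) = 192.816
Cov(S, Q) = 233.7874 + 1404 + 192.816 = 1830.6034.

Cov(S, Q) = 1830.6034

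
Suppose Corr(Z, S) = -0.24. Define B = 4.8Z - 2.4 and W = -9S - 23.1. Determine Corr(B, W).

Linear rescalings preserve |correlation|; the slopes 4.8 and -9 have opposite signs, so the correlation flips sign: Corr(B, W) = −Corr(Z, S) = 0.24.

Corr(B, W) = 0.24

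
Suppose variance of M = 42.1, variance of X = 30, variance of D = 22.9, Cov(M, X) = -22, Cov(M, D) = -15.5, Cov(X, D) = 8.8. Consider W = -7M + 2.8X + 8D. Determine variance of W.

variance of W = a²·variance of M + b²·variance of X + c²·variance of D + 2ab·Cov(M, X) + 2ac·Cov(M, D) + 2bc·Cov(X, D), with a = -7, b = 2.8, c = 8.
= 2062.9 + 235.2 + 1465.6 + 862.4 + 1736 + 394.24
= 6756.34.

variance of W = 6756.34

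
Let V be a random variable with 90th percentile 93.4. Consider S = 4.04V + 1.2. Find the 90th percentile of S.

Since a = 4.04 > 0 the transformation is increasing, so the 90th percentile of S = a·(P_{90} of V) + b = 4.04·93.4 + 1.2 = 378.536.

90th percentile of S = 378.536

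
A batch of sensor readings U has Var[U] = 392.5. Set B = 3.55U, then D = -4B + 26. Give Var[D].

Var[B] = 3.55²·392.5 = 4946.48125.
Var[D] = (-4)²·4946.48125 = 79143.7.

Var[D] = 79143.7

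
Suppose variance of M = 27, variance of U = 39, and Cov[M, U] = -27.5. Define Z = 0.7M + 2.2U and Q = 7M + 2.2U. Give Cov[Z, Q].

Cov[Z, Q] = -144.79

By bilinearity, Cov[Z, Q] = ac·variance of M + bd·variance of U + (ad+bc)·Cov[M, U], with a=0.7, b=2.2, c=7, d=2.2.
ac·variance of M = 0.7·7·27 = 132.3
bd·variance of U = 2.2·2.2·39 = 188.76
(ad+bc)·Cov[M, U] = (16.94)·(-27.5) = -465.85
Cov[Z, Q] = 132.3 + 188.76 + (-465.85) = -144.79.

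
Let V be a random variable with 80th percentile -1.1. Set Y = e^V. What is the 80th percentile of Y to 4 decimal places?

e^V is increasing, so P_{80}(Y) = g(P_{80}(V)) ≈ 0.3329.

80th percentile of Y = 0.3329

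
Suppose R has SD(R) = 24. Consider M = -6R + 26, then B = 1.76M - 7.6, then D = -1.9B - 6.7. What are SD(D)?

SD(M) = |-6|·24 = 144.
SD(B) = |1.76|·144 = 253.44.
SD(D) = |-1.9|·253.44 = 481.536.

SD(D) = 481.536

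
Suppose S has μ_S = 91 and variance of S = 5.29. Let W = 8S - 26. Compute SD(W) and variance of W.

W = 8S - 26 is linear with a = 8, b = -26.
SD(S) = √5.29 = 2.3.
SD(W) = |a|·SD(S) = |8|·2.3 = 18.4.
variance of W = a²·variance of S = 8²·5.29 = 338.56 (the additive constant -26 does not affect variance).

SD(W) = 18.4, variance of W = 338.56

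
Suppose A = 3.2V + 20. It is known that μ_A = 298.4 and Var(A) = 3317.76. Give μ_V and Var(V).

μ_V = 87, Var(V) = 324

From A = 3.2V + 20: μ_A = a·μ_V + b, so μ_V = (μ_A − b)/a = (298.4 − 20)/3.2 = 87.
Var(A) = a²·Var(V), so Var(V) = 3317.76/3.2² = 324.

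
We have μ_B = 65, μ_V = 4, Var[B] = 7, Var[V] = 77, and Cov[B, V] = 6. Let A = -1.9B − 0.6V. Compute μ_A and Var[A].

μ_A = (-1.9)·μ_B + (-0.6)·μ_V = (-1.9)·65 + (-0.6)·4 = -125.9.
Var[A] = a²·Var[B] + b²·Var[V] + 2ab·Cov[B, V] with a = -1.9, b = -0.6.
= (-1.9)²·7 + (-0.6)²·77 + 2·(-1.9)·(-0.6)·6
= 25.27 + 27.72 + 13.68 = 66.67.

μ_A = -125.9, Var[A] = 66.67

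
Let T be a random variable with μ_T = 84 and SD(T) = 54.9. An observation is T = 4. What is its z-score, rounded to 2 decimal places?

z = -1.46

z = (T − μ_T) / SD(T) = (4 − 84) / 54.9 ≈ -1.46.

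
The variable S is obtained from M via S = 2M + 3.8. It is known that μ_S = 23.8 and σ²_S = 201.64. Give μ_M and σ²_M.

μ_M = 10, σ²_M = 50.41

From S = 2M + 3.8: μ_S = a·μ_M + b, so μ_M = (μ_S − b)/a = (23.8 − 3.8)/2 = 10.
σ²_S = a²·σ²_M, so σ²_M = 201.64/2² = 50.41.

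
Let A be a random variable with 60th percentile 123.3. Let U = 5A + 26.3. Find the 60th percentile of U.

60th percentile of U = 642.8

Since a = 5 > 0 the transformation is increasing, so the 60th percentile of U = a·(P_{60} of A) + b = 5·123.3 + 26.3 = 642.8.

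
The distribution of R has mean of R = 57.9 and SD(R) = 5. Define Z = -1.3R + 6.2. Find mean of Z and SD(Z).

mean of Z = -69.07, SD(Z) = 6.5

Z = -1.3R + 6.2 is linear with a = -1.3, b = 6.2.
mean of Z = a·mean of R + b = (-1.3)·57.9 + 6.2 = -69.07.
SD(Z) = |a|·SD(R) = |-1.3|·5 = 6.5.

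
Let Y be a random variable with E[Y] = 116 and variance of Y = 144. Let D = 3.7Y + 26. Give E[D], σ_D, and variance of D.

E[D] = 455.2, σ_D = 44.4, variance of D = 1971.36

D = 3.7Y + 26 is linear with a = 3.7, b = 26.
E[D] = a·E[Y] + b = 3.7·116 + 26 = 455.2.
σ_Y = √144 = 12.
σ_D = |a|·σ_Y = |3.7|·12 = 44.4.
variance of D = a²·variance of Y = 3.7²·144 = 1971.36 (the additive constant 26 does not affect variance).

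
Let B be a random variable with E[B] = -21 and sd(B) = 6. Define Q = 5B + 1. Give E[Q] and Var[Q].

E[Q] = -104, Var[Q] = 900

Q = 5B + 1 is linear with a = 5, b = 1.
E[Q] = a·E[B] + b = 5·(-21) + 1 = -104.
Var[B] = 6² = 36.
Var[Q] = a²·Var[B] = 5²·36 = 900 (the additive constant 1 does not affect variance).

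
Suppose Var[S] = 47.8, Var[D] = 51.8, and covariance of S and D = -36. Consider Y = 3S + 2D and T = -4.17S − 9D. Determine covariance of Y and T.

covariance of Y and T = -258.138

By bilinearity, covariance of Y and T = ac·Var[S] + bd·Var[D] + (ad+bc)·covariance of S and D, with a=3, b=2, c=-4.17, d=-9.
ac·Var[S] = 3·(-4.17)·47.8 = -597.978
bd·Var[D] = 2·(-9)·51.8 = -932.4
(ad+bc)·covariance of S and D = (-35.34)·(-36) = 1272.24
covariance of Y and T = -597.978 + (-932.4) + 1272.24 = -258.138.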